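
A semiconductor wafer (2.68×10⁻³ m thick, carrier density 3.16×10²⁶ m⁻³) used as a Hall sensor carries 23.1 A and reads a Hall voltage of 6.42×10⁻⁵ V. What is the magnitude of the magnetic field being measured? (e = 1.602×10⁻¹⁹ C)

B ≈ 0.377 T

From V_H = IB/(n e t), B = V_H n e t / I.
B = (6.42×10⁻⁵)(3.16×10²⁶)(1.602×10⁻¹⁹)(2.68×10⁻³)/23.1 ≈ 0.377 T.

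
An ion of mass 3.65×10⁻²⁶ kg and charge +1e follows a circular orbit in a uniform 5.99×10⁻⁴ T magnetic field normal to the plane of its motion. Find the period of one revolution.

The cyclotron period depends only on m, q, B: T = 2πm/(|q|B).
T = 2π(3.65×10⁻²⁶)/((1.602×10⁻¹⁹)(5.99×10⁻⁴)) ≈ 2.39×10⁻³ s.

T ≈ 2.39×10⁻³ s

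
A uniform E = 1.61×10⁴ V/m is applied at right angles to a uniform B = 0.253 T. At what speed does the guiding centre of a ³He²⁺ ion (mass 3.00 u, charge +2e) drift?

v_d ≈ 6.36×10⁴ m/s

In crossed fields the guiding centre drifts at v_d = |E×B|/B² = E/B, independent of charge and mass.
v_d = 1.61×10⁴/0.253 = 6.36×10⁴ m/s.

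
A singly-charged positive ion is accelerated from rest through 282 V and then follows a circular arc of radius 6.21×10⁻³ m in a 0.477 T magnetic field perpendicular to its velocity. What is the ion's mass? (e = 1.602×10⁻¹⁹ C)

Combine |q|V = ½mv² and r = mv/(|q|B): eliminate v to get m = qB²r²/(2V).
m = (1.602×10⁻¹⁹)(0.477)²(6.21×10⁻³)²/(2·282) ≈ 2.49×10⁻²⁷ kg.

m ≈ 2.49×10⁻²⁷ kg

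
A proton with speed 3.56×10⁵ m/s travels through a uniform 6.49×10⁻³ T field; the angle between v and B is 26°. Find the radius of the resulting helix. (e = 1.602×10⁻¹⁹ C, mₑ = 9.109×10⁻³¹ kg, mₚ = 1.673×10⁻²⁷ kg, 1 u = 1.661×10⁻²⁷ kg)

v⊥ = v sinθ = 3.56×10⁵·sin26° ≈ 1.561×10⁵ m/s.
r = m v⊥/(|q|B) = (1.673×10⁻²⁷)(1.561×10⁵)/((1.602×10⁻¹⁹)(6.49×10⁻³)) ≈ 0.251 m.

r ≈ 0.251 m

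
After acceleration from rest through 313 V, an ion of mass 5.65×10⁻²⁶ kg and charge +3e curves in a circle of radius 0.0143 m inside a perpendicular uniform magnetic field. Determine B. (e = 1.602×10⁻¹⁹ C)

v = √(2|q|V/m) = √(2·4.806×10⁻¹⁹·313/5.65×10⁻²⁶) ≈ 7.297×10⁴ m/s.
B = mv/(|q|r) = (5.65×10⁻²⁶)(7.297×10⁴)/((4.806×10⁻¹⁹)(0.0143)) ≈ 0.600 T.

B ≈ 0.600 T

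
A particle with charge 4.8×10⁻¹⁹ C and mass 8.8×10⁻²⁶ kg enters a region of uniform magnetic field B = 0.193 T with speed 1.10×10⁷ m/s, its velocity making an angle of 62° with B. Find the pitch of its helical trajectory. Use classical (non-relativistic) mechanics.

p ≈ 30.8 m

v∥ = v cosθ = 1.10×10⁷·cos62° ≈ 5.164×10⁶ m/s.
T = 2πm/(|q|B) = 2π(8.8×10⁻²⁶)/((4.8×10⁻¹⁹)(0.193)) ≈ 5.968×10⁻⁶ s.
pitch = v∥ T = (5.164×10⁶)(5.968×10⁻⁶) ≈ 30.8 m.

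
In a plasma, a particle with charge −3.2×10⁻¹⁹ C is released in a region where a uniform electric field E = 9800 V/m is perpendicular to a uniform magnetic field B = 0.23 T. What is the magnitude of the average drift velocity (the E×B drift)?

The steady drift has the magnetic force balancing the electric force, so v_d = E/B.
v_d = 9800/0.23 = 4.3×10⁴ m/s.

v_d ≈ 4.3×10⁴ m/s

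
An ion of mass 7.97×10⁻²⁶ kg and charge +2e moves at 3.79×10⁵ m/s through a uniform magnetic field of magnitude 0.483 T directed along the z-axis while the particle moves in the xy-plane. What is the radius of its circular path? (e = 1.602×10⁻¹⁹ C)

The magnetic force provides the centripetal force: |q|vB = mv²/r.
r = mv/(|q|B) = (7.97×10⁻²⁶)(3.79×10⁵)/((3.204×10⁻¹⁹)(0.483)) ≈ 0.195 m.

r ≈ 0.195 m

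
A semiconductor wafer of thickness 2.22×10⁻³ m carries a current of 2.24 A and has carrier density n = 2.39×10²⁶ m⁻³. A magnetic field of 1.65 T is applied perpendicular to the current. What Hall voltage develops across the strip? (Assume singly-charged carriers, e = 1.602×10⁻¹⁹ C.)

V_H = IB/(n e t).
V_H = (2.24)(1.65)/((2.39×10²⁶)(1.602×10⁻¹⁹)(2.22×10⁻³)) ≈ 4.35×10⁻⁵ V.

V_H ≈ 4.35×10⁻⁵ V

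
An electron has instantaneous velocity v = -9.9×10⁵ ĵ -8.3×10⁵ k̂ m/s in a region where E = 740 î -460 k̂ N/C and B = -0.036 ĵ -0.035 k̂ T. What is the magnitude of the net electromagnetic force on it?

|F| ≈ 8.86×10⁻¹⁶ N

v×B = (4770, 0, 0) N/C.
E + v×B = (5510, 0, -460) N/C.
F = q(E + v×B) = (−1.602×10⁻¹⁹ C)·(5510, 0, -460) = (-8.83×10⁻¹⁶, 0, 7.37×10⁻¹⁷) N.
|F| = 8.86×10⁻¹⁶ N.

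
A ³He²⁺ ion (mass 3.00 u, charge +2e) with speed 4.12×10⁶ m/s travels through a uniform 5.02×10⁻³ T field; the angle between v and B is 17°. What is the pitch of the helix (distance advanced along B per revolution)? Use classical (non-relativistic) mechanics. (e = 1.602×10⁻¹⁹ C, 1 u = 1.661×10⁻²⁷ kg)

p ≈ 76.7 m

v∥ = v cosθ = 4.12×10⁶·cos17° ≈ 3.940×10⁶ m/s.
T = 2πm/(|q|B) = 2π(4.983×10⁻²⁷)/((3.204×10⁻¹⁹)(5.02×10⁻³)) ≈ 1.947×10⁻⁵ s.
pitch = v∥ T = (3.940×10⁶)(1.947×10⁻⁵) ≈ 76.7 m.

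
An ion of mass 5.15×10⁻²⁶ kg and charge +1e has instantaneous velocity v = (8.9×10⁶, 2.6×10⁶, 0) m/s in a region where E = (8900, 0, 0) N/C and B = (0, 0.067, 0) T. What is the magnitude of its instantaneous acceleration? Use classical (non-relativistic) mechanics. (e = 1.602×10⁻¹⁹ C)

v×B = (0, 0, 5.96×10⁵) N/C.
E + v×B = (8900, 0, 5.96×10⁵) N/C.
F = q(E + v×B) = (1.602×10⁻¹⁹ C)·(8900, 0, 5.96×10⁵) = (1.43×10⁻¹⁵, 0, 9.55×10⁻¹⁴) N.
|a| = |F|/m = 9.554×10⁻¹⁴/5.15×10⁻²⁶ ≈ 1.86×10¹² m/s².

|a| ≈ 1.86×10¹² m/s²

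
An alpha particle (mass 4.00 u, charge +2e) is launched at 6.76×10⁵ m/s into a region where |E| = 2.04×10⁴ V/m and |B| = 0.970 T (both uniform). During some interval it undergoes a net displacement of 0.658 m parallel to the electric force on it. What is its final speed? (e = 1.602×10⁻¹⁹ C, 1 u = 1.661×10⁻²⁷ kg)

v_f ≈ 1.32×10⁶ m/s

B does no work; ΔKE = |q|E d.
½mv_f² = ½mv₀² + |q|Ed = ½(6.644×10⁻²⁷)(6.76×10⁵)² + (3.204×10⁻¹⁹)(2.04×10⁴)(0.658) ≈ 1.518×10⁻¹⁵ J + 4.301×10⁻¹⁵ J ≈ 5.819×10⁻¹⁵ J.
v_f = √(2·5.819×10⁻¹⁵/6.644×10⁻²⁷) ≈ 1.32×10⁶ m/s.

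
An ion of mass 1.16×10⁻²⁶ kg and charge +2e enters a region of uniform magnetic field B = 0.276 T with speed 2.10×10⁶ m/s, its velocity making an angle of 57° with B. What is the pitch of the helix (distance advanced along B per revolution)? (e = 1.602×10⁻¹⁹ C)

v∥ = v cosθ = 2.10×10⁶·cos57° ≈ 1.144×10⁶ m/s.
T = 2πm/(|q|B) = 2π(1.16×10⁻²⁶)/((3.204×10⁻¹⁹)(0.276)) ≈ 8.242×10⁻⁷ s.
pitch = v∥ T = (1.144×10⁶)(8.242×10⁻⁷) ≈ 0.943 m.

p ≈ 0.943 m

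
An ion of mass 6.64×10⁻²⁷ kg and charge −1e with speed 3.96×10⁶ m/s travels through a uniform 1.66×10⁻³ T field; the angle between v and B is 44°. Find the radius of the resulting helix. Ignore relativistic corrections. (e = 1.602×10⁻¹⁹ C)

v⊥ = v sinθ = 3.96×10⁶·sin44° ≈ 2.751×10⁶ m/s.
r = m v⊥/(|q|B) = (6.64×10⁻²⁷)(2.751×10⁶)/((1.602×10⁻¹⁹)(1.66×10⁻³)) ≈ 68.7 m.

r ≈ 68.7 m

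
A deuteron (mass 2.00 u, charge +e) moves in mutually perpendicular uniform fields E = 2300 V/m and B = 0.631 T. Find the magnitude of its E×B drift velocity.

v_d ≈ 3650 m/s

In crossed fields the guiding centre drifts at v_d = |E×B|/B² = E/B, independent of charge and mass.
v_d = 2300/0.631 = 3650 m/s.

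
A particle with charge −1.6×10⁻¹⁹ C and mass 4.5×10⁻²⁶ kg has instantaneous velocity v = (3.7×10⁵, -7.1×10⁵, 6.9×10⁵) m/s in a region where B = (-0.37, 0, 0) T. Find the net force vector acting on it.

v×B = (0, -2.55×10⁵, -2.63×10⁵) N/C.
F = q v×B = (−1.6×10⁻¹⁹ C)·(0, -2.55×10⁵, -2.63×10⁵) = (0, 4.08×10⁻¹⁴, 4.20×10⁻¹⁴) N.

F ≈ (0, 4.08×10⁻¹⁴, 4.20×10⁻¹⁴) N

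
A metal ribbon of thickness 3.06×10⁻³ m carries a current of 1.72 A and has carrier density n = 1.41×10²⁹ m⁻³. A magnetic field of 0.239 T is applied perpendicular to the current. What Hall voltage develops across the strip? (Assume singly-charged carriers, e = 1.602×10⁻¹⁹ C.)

V_H = IB/(n e t).
V_H = (1.72)(0.239)/((1.41×10²⁹)(1.602×10⁻¹⁹)(3.06×10⁻³)) ≈ 5.95×10⁻⁹ V.

V_H ≈ 5.95×10⁻⁹ V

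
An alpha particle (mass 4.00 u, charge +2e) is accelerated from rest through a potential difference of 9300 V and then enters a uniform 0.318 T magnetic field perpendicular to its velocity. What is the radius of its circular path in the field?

Acceleration: |q|V = ½mv² ⇒ v = √(2|q|V/m) = √(2·3.204×10⁻¹⁹·9300/6.644×10⁻²⁷) ≈ 9.471×10⁵ m/s.
In the field: r = mv/(|q|B) = (6.644×10⁻²⁷)(9.471×10⁵)/((3.204×10⁻¹⁹)(0.318)) ≈ 0.0618 m.

r ≈ 0.0618 m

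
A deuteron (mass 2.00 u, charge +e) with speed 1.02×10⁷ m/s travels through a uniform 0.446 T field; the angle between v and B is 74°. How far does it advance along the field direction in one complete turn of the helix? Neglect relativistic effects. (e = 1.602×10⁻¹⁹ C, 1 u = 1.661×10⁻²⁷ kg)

p ≈ 0.821 m

v∥ = v cosθ = 1.02×10⁷·cos74° ≈ 2.812×10⁶ m/s.
T = 2πm/(|q|B) = 2π(3.322×10⁻²⁷)/((1.602×10⁻¹⁹)(0.446)) ≈ 2.921×10⁻⁷ s.
pitch = v∥ T = (2.812×10⁶)(2.921×10⁻⁷) ≈ 0.821 m.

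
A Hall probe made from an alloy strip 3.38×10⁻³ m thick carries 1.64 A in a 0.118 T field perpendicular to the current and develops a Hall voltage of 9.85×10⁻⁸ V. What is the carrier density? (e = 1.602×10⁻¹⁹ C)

n ≈ 3.63×10²⁷ m⁻³

From V_H = IB/(n e t), n = IB/(V_H e t).
n = (1.64)(0.118)/((9.85×10⁻⁸)(1.602×10⁻¹⁹)(3.38×10⁻³)) ≈ 3.63×10²⁷ m⁻³.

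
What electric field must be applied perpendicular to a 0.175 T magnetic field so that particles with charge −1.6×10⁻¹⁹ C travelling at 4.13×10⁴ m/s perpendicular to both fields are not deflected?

E = 7230 V/m

For straight-line motion qE = qvB, so E = vB.
E = 4.13×10⁴ × 0.175 = 7230 V/m.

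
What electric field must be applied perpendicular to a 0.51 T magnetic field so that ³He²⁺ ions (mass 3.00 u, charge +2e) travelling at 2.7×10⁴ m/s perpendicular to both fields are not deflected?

For straight-line motion qE = qvB, so E = vB.
E = 2.7×10⁴ × 0.51 = 1.4×10⁴ V/m.

E = 1.4×10⁴ V/m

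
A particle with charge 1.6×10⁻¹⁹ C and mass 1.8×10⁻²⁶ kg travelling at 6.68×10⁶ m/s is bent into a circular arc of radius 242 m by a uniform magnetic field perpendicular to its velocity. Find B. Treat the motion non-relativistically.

B ≈ 3.11×10⁻³ T

From |q|vB = mv²/r, B = mv/(|q|r).
B = (1.8×10⁻²⁶)(6.68×10⁶)/((1.6×10⁻¹⁹)(242)) ≈ 3.11×10⁻³ T.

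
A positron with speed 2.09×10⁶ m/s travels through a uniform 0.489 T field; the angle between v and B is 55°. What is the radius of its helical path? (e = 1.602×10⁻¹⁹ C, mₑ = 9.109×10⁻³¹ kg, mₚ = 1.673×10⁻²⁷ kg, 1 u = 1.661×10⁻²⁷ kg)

v⊥ = v sinθ = 2.09×10⁶·sin55° ≈ 1.712×10⁶ m/s.
r = m v⊥/(|q|B) = (9.109×10⁻³¹)(1.712×10⁶)/((1.602×10⁻¹⁹)(0.489)) ≈ 1.99×10⁻⁵ m.

r ≈ 1.99×10⁻⁵ m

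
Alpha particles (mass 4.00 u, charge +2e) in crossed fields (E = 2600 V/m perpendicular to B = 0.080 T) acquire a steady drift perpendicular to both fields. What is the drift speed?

In crossed fields the guiding centre drifts at v_d = |E×B|/B² = E/B, independent of charge and mass.
v_d = 2600/0.080 = 3.2×10⁴ m/s.

v_d ≈ 3.2×10⁴ m/s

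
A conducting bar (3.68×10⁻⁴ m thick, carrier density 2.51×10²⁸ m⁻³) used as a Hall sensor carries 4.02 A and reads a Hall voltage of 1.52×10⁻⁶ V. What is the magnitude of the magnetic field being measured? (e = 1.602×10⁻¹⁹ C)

From V_H = IB/(n e t), B = V_H n e t / I.
B = (1.52×10⁻⁶)(2.51×10²⁸)(1.602×10⁻¹⁹)(3.68×10⁻⁴)/4.02 ≈ 0.560 T.

B ≈ 0.560 T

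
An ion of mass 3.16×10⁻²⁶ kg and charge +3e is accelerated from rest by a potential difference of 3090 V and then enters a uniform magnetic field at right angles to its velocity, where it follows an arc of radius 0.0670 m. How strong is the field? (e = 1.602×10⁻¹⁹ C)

B ≈ 0.301 T

v = √(2|q|V/m) = √(2·4.806×10⁻¹⁹·3090/3.16×10⁻²⁶) ≈ 3.066×10⁵ m/s.
B = mv/(|q|r) = (3.16×10⁻²⁶)(3.066×10⁵)/((4.806×10⁻¹⁹)(0.0670)) ≈ 0.301 T.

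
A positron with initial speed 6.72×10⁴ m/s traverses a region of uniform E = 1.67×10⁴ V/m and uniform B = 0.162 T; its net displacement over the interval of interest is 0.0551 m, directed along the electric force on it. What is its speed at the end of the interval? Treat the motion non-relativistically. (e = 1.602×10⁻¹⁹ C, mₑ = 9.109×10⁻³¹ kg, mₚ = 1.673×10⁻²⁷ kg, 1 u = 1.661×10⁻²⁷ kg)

v_f ≈ 1.80×10⁷ m/s

B does no work; ΔKE = |q|E d.
½mv_f² = ½mv₀² + |q|Ed = ½(9.109×10⁻³¹)(6.72×10⁴)² + (1.602×10⁻¹⁹)(1.67×10⁴)(0.0551) ≈ 2.057×10⁻²¹ J + 1.474×10⁻¹⁶ J ≈ 1.474×10⁻¹⁶ J.
v_f = √(2·1.474×10⁻¹⁶/9.109×10⁻³¹) ≈ 1.80×10⁷ m/s.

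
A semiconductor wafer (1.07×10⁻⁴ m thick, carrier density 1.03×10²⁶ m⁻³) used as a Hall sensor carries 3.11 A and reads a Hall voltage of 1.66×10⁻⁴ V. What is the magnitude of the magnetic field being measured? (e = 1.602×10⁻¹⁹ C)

B ≈ 0.0942 T

From V_H = IB/(n e t), B = V_H n e t / I.
B = (1.66×10⁻⁴)(1.03×10²⁶)(1.602×10⁻¹⁹)(1.07×10⁻⁴)/3.11 ≈ 0.0942 T.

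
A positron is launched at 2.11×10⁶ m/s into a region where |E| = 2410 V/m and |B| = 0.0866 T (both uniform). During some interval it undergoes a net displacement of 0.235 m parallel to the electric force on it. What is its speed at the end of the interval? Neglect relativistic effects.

B does no work; ΔKE = |q|E d.
½mv_f² = ½mv₀² + |q|Ed = ½(9.109×10⁻³¹)(2.11×10⁶)² + (1.602×10⁻¹⁹)(2410)(0.235) ≈ 2.028×10⁻¹⁸ J + 9.073×10⁻¹⁷ J ≈ 9.276×10⁻¹⁷ J.
v_f = √(2·9.276×10⁻¹⁷/9.109×10⁻³¹) ≈ 1.43×10⁷ m/s.

v_f ≈ 1.43×10⁷ m/s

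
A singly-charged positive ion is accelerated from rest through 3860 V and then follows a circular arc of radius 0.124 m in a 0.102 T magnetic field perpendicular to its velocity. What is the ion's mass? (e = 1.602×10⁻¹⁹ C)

m ≈ 3.32×10⁻²⁷ kg

Combine |q|V = ½mv² and r = mv/(|q|B): eliminate v to get m = qB²r²/(2V).
m = (1.602×10⁻¹⁹)(0.102)²(0.124)²/(2·3860) ≈ 3.32×10⁻²⁷ kg.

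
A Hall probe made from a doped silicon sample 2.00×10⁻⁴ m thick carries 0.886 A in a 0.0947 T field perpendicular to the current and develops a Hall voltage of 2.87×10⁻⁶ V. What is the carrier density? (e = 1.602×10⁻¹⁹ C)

From V_H = IB/(n e t), n = IB/(V_H e t).
n = (0.886)(0.0947)/((2.87×10⁻⁶)(1.602×10⁻¹⁹)(2.00×10⁻⁴)) ≈ 9.12×10²⁶ m⁻³.

n ≈ 9.12×10²⁶ m⁻³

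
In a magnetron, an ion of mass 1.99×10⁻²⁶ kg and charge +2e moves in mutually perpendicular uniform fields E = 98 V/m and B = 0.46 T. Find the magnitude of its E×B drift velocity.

In crossed fields the guiding centre drifts at v_d = |E×B|/B² = E/B, independent of charge and mass.
v_d = 98/0.46 = 210 m/s.

v_d ≈ 210 m/s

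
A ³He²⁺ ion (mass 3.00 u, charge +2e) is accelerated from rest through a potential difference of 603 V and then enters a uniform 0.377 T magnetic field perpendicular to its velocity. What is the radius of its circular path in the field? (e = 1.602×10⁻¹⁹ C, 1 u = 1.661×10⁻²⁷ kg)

r ≈ 0.0115 m

Acceleration: |q|V = ½mv² ⇒ v = √(2|q|V/m) = √(2·3.204×10⁻¹⁹·603/4.983×10⁻²⁷) ≈ 2.785×10⁵ m/s.
In the field: r = mv/(|q|B) = (4.983×10⁻²⁷)(2.785×10⁵)/((3.204×10⁻¹⁹)(0.377)) ≈ 0.0115 m.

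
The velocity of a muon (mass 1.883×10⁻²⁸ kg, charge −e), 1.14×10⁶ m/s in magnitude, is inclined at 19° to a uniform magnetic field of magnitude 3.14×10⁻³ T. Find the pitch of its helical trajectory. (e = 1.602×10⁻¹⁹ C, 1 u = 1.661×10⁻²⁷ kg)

p ≈ 2.54 m

v∥ = v cosθ = 1.14×10⁶·cos19° ≈ 1.078×10⁶ m/s.
T = 2πm/(|q|B) = 2π(1.883×10⁻²⁸)/((1.602×10⁻¹⁹)(3.14×10⁻³)) ≈ 2.352×10⁻⁶ s.
pitch = v∥ T = (1.078×10⁶)(2.352×10⁻⁶) ≈ 2.54 m.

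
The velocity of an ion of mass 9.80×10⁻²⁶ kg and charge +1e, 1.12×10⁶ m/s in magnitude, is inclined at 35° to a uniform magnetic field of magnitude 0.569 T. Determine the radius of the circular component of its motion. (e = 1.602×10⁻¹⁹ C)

v⊥ = v sinθ = 1.12×10⁶·sin35° ≈ 6.424×10⁵ m/s.
r = m v⊥/(|q|B) = (9.80×10⁻²⁶)(6.424×10⁵)/((1.602×10⁻¹⁹)(0.569)) ≈ 0.691 m.

r ≈ 0.691 m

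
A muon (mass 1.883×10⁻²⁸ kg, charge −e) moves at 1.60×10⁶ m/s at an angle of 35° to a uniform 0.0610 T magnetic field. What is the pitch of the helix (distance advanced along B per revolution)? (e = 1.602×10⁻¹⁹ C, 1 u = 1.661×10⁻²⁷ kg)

p ≈ 0.159 m

v∥ = v cosθ = 1.60×10⁶·cos35° ≈ 1.311×10⁶ m/s.
T = 2πm/(|q|B) = 2π(1.883×10⁻²⁸)/((1.602×10⁻¹⁹)(0.0610)) ≈ 1.211×10⁻⁷ s.
pitch = v∥ T = (1.311×10⁶)(1.211×10⁻⁷) ≈ 0.159 m.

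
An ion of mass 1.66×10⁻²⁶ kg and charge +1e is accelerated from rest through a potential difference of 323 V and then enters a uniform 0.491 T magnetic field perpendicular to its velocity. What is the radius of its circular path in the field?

r ≈ 0.0167 m

Acceleration: |q|V = ½mv² ⇒ v = √(2|q|V/m) = √(2·1.602×10⁻¹⁹·323/1.66×10⁻²⁶) ≈ 7.896×10⁴ m/s.
In the field: r = mv/(|q|B) = (1.66×10⁻²⁶)(7.896×10⁴)/((1.602×10⁻¹⁹)(0.491)) ≈ 0.0167 m.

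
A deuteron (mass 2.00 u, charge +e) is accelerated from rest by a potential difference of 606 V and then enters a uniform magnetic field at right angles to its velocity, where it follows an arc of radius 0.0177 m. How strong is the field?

B ≈ 0.283 T

v = √(2|q|V/m) = √(2·1.602×10⁻¹⁹·606/3.322×10⁻²⁷) ≈ 2.418×10⁵ m/s.
B = mv/(|q|r) = (3.322×10⁻²⁷)(2.418×10⁵)/((1.602×10⁻¹⁹)(0.0177)) ≈ 0.283 T.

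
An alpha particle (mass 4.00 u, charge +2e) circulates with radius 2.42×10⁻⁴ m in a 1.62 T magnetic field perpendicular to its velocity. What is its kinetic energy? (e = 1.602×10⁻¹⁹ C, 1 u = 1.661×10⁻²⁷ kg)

v = |q|Br/m, then KE = ½mv² = (qBr)²/(2m).
v = (3.204×10⁻¹⁹)(1.62)(2.42×10⁻⁴)/6.644×10⁻²⁷ ≈ 1.891×10⁴ m/s.
KE = ½(6.644×10⁻²⁷)(1.891×10⁴)² ≈ 1.19×10⁻¹⁸ J = 7.41 eV.

KE ≈ 7.41 eV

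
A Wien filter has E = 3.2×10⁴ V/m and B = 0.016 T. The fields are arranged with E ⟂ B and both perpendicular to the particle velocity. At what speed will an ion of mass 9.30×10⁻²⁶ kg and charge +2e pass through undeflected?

For undeflected motion the electric and magnetic forces balance: qE = qvB.
v = E/B = 3.2×10⁴/0.016 = 2.0×10⁶ m/s.
The result is independent of the particle's charge and mass.

v = 2.0×10⁶ m/s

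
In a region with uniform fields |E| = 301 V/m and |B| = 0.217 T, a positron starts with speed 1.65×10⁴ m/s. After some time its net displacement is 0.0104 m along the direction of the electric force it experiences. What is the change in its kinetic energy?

ΔKE ≈ 5.01×10⁻¹⁹ J

The magnetic force is always ⟂ v and does no work; only the electric force changes KE.
ΔKE = F_E · d = |q|E d = (1.602×10⁻¹⁹)(301)(0.0104) ≈ 5.01×10⁻¹⁹ J.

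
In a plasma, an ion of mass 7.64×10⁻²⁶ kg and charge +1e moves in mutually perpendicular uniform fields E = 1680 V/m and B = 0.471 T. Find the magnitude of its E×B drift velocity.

The steady drift has the magnetic force balancing the electric force, so v_d = E/B.
v_d = 1680/0.471 = 3570 m/s.

v_d ≈ 3570 m/s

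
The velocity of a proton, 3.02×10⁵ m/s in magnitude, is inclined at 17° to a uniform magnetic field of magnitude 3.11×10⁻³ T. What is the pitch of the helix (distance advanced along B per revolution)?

p ≈ 6.09 m

v∥ = v cosθ = 3.02×10⁵·cos17° ≈ 2.888×10⁵ m/s.
T = 2πm/(|q|B) = 2π(1.673×10⁻²⁷)/((1.602×10⁻¹⁹)(3.11×10⁻³)) ≈ 2.110×10⁻⁵ s.
pitch = v∥ T = (2.888×10⁵)(2.110×10⁻⁵) ≈ 6.09 m.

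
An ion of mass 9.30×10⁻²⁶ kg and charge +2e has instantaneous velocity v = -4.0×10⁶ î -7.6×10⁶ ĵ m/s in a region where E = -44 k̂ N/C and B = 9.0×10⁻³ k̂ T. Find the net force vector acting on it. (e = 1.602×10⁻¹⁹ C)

v×B = (-6.84×10⁴, 3.60×10⁴, 0) N/C.
E + v×B = (-6.84×10⁴, 3.60×10⁴, -44.0) N/C.
F = q(E + v×B) = (3.204×10⁻¹⁹ C)·(-6.84×10⁴, 3.60×10⁴, -44.0) = (-2.19×10⁻¹⁴, 1.15×10⁻¹⁴, -1.41×10⁻¹⁷) N.

F ≈ (-2.19×10⁻¹⁴, 1.15×10⁻¹⁴, -1.41×10⁻¹⁷) N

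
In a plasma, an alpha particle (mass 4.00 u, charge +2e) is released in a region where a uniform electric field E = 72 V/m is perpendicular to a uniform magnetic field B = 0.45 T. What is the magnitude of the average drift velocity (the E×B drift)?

In crossed fields the guiding centre drifts at v_d = |E×B|/B² = E/B, independent of charge and mass.
v_d = 72/0.45 = 160 m/s.

v_d ≈ 160 m/s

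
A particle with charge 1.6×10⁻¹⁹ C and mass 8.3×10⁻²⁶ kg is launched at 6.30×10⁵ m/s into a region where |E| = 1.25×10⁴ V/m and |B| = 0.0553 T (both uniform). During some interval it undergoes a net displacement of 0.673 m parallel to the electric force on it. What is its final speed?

B does no work; ΔKE = |q|E d.
½mv_f² = ½mv₀² + |q|Ed = ½(8.3×10⁻²⁶)(6.30×10⁵)² + (1.6×10⁻¹⁹)(1.25×10⁴)(0.673) ≈ 1.647×10⁻¹⁴ J + 1.346×10⁻¹⁵ J ≈ 1.782×10⁻¹⁴ J.
v_f = √(2·1.782×10⁻¹⁴/8.3×10⁻²⁶) ≈ 6.55×10⁵ m/s.

v_f ≈ 6.55×10⁵ m/s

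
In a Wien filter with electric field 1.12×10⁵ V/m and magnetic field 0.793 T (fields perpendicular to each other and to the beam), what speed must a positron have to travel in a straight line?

v = 1.41×10⁵ m/s

For undeflected motion the electric and magnetic forces balance: qE = qvB.
v = E/B = 1.12×10⁵/0.793 = 1.41×10⁵ m/s.
The result is independent of the particle's charge and mass.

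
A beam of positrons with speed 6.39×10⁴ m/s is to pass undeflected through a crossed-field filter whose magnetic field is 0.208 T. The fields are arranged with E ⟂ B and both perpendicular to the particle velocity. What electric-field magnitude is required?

For straight-line motion qE = qvB, so E = vB.
E = 6.39×10⁴ × 0.208 = 1.33×10⁴ V/m.

E = 1.33×10⁴ V/m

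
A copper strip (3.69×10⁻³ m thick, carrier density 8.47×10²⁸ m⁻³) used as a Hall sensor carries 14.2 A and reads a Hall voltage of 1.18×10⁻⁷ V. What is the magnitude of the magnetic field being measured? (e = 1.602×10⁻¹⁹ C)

From V_H = IB/(n e t), B = V_H n e t / I.
B = (1.18×10⁻⁷)(8.47×10²⁸)(1.602×10⁻¹⁹)(3.69×10⁻³)/14.2 ≈ 0.416 T.

B ≈ 0.416 T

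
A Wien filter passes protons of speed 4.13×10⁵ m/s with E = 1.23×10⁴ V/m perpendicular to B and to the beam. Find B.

B = 0.0298 T

Balance of forces in the selector: qE = qvB ⇒ B = E/v.
B = 1.23×10⁴/4.13×10⁵ = 0.0298 T.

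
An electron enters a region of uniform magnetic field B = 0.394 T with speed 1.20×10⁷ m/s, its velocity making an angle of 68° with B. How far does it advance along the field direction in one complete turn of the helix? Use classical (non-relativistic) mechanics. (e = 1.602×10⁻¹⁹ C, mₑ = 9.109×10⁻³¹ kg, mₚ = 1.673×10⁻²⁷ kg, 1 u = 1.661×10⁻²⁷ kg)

p ≈ 4.08×10⁻⁴ m

v∥ = v cosθ = 1.20×10⁷·cos68° ≈ 4.495×10⁶ m/s.
T = 2πm/(|q|B) = 2π(9.109×10⁻³¹)/((1.602×10⁻¹⁹)(0.394)) ≈ 9.068×10⁻¹¹ s.
pitch = v∥ T = (4.495×10⁶)(9.068×10⁻¹¹) ≈ 4.08×10⁻⁴ m.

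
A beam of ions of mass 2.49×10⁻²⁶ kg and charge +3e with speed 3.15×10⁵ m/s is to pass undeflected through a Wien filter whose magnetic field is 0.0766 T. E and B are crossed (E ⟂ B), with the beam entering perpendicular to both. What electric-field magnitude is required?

E = 2.41×10⁴ V/m

For straight-line motion qE = qvB, so E = vB.
E = 3.15×10⁵ × 0.0766 = 2.41×10⁴ V/m.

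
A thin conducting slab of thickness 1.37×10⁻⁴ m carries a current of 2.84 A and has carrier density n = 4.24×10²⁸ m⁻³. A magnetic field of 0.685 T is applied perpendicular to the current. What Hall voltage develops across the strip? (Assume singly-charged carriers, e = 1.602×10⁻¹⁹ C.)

V_H = IB/(n e t).
V_H = (2.84)(0.685)/((4.24×10²⁸)(1.602×10⁻¹⁹)(1.37×10⁻⁴)) ≈ 2.09×10⁻⁶ V.

V_H ≈ 2.09×10⁻⁶ V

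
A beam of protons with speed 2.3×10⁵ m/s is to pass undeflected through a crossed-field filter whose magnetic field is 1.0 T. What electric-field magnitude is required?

E = 2.3×10⁵ V/m

For straight-line motion qE = qvB, so E = vB.
E = 2.3×10⁵ × 1.0 = 2.3×10⁵ V/m.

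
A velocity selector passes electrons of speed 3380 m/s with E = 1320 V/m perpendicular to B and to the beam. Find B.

B = 0.391 T

Balance of forces in the selector: qE = qvB ⇒ B = E/v.
B = 1320/3380 = 0.391 T.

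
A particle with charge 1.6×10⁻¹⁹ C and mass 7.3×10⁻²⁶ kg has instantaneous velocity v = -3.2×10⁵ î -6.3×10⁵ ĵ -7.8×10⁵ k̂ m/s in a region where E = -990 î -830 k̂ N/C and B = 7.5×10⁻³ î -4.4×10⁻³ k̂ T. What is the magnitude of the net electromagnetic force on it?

v×B = (2770, -7260, 4720) N/C.
E + v×B = (1780, -7260, 3900) N/C.
F = q(E + v×B) = (1.6×10⁻¹⁹ C)·(1780, -7260, 3900) = (2.85×10⁻¹⁶, -1.16×10⁻¹⁵, 6.23×10⁻¹⁶) N.
|F| = 1.35×10⁻¹⁵ N.

|F| ≈ 1.35×10⁻¹⁵ N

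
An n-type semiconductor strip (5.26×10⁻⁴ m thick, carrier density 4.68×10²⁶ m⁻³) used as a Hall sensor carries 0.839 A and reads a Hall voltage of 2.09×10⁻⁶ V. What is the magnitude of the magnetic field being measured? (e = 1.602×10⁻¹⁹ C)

From V_H = IB/(n e t), B = V_H n e t / I.
B = (2.09×10⁻⁶)(4.68×10²⁶)(1.602×10⁻¹⁹)(5.26×10⁻⁴)/0.839 ≈ 0.0982 T.

B ≈ 0.0982 T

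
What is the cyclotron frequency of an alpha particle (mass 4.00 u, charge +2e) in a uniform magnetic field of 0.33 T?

f = |q|B/(2πm).
f = (3.204×10⁻¹⁹)(0.33)/(2π·6.644×10⁻²⁷) ≈ 2.5×10⁶ Hz.

f ≈ 2.5×10⁶ Hz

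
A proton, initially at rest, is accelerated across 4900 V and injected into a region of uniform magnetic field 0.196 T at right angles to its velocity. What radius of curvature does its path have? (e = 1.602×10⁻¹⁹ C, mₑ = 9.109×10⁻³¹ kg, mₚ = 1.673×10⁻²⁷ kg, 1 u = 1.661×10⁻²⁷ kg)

r ≈ 0.0516 m

Acceleration: |q|V = ½mv² ⇒ v = √(2|q|V/m) = √(2·1.602×10⁻¹⁹·4900/1.673×10⁻²⁷) ≈ 9.687×10⁵ m/s.
In the field: r = mv/(|q|B) = (1.673×10⁻²⁷)(9.687×10⁵)/((1.602×10⁻¹⁹)(0.196)) ≈ 0.0516 m.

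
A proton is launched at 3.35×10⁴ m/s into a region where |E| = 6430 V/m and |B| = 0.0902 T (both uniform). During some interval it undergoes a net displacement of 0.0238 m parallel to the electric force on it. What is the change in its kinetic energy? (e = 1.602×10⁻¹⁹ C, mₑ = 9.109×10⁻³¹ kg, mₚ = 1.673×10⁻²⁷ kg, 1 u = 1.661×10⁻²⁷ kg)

The magnetic force is always ⟂ v and does no work; only the electric force changes KE.
ΔKE = F_E · d = |q|E d = (1.602×10⁻¹⁹)(6430)(0.0238) ≈ 2.45×10⁻¹⁷ J.

ΔKE ≈ 2.45×10⁻¹⁷ J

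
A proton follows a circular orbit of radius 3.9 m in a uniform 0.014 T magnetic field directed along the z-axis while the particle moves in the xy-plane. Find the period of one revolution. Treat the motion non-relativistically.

The cyclotron period depends only on m, q, B: T = 2πm/(|q|B).
T = 2π(1.673×10⁻²⁷)/((1.602×10⁻¹⁹)(0.014)) ≈ 4.7×10⁻⁶ s.

T ≈ 4.7×10⁻⁶ s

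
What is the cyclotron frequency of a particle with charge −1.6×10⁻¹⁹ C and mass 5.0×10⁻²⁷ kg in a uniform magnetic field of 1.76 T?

f ≈ 8.96×10⁶ Hz

f = |q|B/(2πm).
f = (1.6×10⁻¹⁹)(1.76)/(2π·5.0×10⁻²⁷) ≈ 8.96×10⁶ Hz.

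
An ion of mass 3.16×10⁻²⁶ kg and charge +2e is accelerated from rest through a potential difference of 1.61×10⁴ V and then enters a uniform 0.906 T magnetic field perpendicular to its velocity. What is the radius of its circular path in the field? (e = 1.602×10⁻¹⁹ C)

r ≈ 0.0622 m

Acceleration: |q|V = ½mv² ⇒ v = √(2|q|V/m) = √(2·3.204×10⁻¹⁹·1.61×10⁴/3.16×10⁻²⁶) ≈ 5.714×10⁵ m/s.
In the field: r = mv/(|q|B) = (3.16×10⁻²⁶)(5.714×10⁵)/((3.204×10⁻¹⁹)(0.906)) ≈ 0.0622 m.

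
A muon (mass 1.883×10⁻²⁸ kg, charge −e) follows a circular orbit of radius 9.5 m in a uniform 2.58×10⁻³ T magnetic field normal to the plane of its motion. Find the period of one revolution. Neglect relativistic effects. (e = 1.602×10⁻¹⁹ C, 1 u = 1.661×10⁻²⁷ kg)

T ≈ 2.86×10⁻⁶ s

The cyclotron period depends only on m, q, B: T = 2πm/(|q|B).
T = 2π(1.883×10⁻²⁸)/((1.602×10⁻¹⁹)(2.58×10⁻³)) ≈ 2.86×10⁻⁶ s.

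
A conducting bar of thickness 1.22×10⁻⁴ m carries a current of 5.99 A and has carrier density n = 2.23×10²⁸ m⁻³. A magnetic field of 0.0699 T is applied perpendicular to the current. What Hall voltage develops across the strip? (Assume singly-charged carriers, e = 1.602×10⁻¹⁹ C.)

V_H ≈ 9.61×10⁻⁷ V

V_H = IB/(n e t).
V_H = (5.99)(0.0699)/((2.23×10²⁸)(1.602×10⁻¹⁹)(1.22×10⁻⁴)) ≈ 9.61×10⁻⁷ V.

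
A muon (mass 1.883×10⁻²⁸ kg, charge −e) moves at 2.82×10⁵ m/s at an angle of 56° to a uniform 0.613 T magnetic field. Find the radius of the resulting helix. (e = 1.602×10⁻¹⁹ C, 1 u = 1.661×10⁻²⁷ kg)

v⊥ = v sinθ = 2.82×10⁵·sin56° ≈ 2.338×10⁵ m/s.
r = m v⊥/(|q|B) = (1.883×10⁻²⁸)(2.338×10⁵)/((1.602×10⁻¹⁹)(0.613)) ≈ 4.48×10⁻⁴ m.

r ≈ 4.48×10⁻⁴ m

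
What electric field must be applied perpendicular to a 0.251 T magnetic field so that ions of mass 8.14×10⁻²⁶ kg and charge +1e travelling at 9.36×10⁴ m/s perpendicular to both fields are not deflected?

E = 2.35×10⁴ V/m

For straight-line motion qE = qvB, so E = vB.
E = 9.36×10⁴ × 0.251 = 2.35×10⁴ V/m.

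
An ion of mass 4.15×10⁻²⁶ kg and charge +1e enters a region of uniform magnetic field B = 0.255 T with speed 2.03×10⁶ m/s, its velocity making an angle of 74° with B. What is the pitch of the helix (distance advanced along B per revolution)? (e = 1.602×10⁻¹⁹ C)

v∥ = v cosθ = 2.03×10⁶·cos74° ≈ 5.595×10⁵ m/s.
T = 2πm/(|q|B) = 2π(4.15×10⁻²⁶)/((1.602×10⁻¹⁹)(0.255)) ≈ 6.383×10⁻⁶ s.
pitch = v∥ T = (5.595×10⁵)(6.383×10⁻⁶) ≈ 3.57 m.

p ≈ 3.57 m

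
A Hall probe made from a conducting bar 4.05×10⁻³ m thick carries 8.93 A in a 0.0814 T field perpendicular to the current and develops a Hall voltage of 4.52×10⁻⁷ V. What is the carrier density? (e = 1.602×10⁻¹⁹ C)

From V_H = IB/(n e t), n = IB/(V_H e t).
n = (8.93)(0.0814)/((4.52×10⁻⁷)(1.602×10⁻¹⁹)(4.05×10⁻³)) ≈ 2.48×10²⁷ m⁻³.

n ≈ 2.48×10²⁷ m⁻³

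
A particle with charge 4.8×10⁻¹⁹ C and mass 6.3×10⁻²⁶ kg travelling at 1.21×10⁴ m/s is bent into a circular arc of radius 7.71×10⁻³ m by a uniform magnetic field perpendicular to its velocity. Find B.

From |q|vB = mv²/r, B = mv/(|q|r).
B = (6.3×10⁻²⁶)(1.21×10⁴)/((4.8×10⁻¹⁹)(7.71×10⁻³)) ≈ 0.206 T.

B ≈ 0.206 T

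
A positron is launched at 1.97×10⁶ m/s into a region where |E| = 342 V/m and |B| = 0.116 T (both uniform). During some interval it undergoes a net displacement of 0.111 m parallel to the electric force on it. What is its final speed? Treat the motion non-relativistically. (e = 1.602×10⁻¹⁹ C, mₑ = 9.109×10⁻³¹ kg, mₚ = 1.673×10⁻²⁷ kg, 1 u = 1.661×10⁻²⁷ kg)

B does no work; ΔKE = |q|E d.
½mv_f² = ½mv₀² + |q|Ed = ½(9.109×10⁻³¹)(1.97×10⁶)² + (1.602×10⁻¹⁹)(342)(0.111) ≈ 1.768×10⁻¹⁸ J + 6.082×10⁻¹⁸ J ≈ 7.849×10⁻¹⁸ J.
v_f = √(2·7.849×10⁻¹⁸/9.109×10⁻³¹) ≈ 4.15×10⁶ m/s.

v_f ≈ 4.15×10⁶ m/s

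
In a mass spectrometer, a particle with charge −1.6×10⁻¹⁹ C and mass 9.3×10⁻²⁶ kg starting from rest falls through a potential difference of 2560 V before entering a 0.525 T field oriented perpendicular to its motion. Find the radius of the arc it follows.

Acceleration: |q|V = ½mv² ⇒ v = √(2|q|V/m) = √(2·1.6×10⁻¹⁹·2560/9.3×10⁻²⁶) ≈ 9.385×10⁴ m/s.
In the field: r = mv/(|q|B) = (9.3×10⁻²⁶)(9.385×10⁴)/((1.6×10⁻¹⁹)(0.525)) ≈ 0.104 m.

r ≈ 0.104 m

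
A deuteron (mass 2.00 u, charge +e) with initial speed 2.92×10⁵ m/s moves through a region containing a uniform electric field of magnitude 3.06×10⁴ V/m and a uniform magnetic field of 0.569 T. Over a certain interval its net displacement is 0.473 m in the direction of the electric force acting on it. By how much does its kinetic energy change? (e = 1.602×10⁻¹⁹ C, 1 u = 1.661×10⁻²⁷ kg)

ΔKE ≈ 2.32×10⁻¹⁵ J

The magnetic force is always ⟂ v and does no work; only the electric force changes KE.
ΔKE = F_E · d = |q|E d = (1.602×10⁻¹⁹)(3.06×10⁴)(0.473) ≈ 2.32×10⁻¹⁵ J.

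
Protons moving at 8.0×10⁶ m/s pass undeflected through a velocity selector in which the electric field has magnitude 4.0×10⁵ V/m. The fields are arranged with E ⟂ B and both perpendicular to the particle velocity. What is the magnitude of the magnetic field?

Balance of forces in the selector: qE = qvB ⇒ B = E/v.
B = 4.0×10⁵/8.0×10⁶ = 0.050 T.

B = 0.050 T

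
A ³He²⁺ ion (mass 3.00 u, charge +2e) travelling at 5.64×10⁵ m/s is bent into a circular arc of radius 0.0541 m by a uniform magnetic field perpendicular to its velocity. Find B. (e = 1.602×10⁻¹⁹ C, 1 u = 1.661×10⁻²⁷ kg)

B ≈ 0.162 T

From |q|vB = mv²/r, B = mv/(|q|r).
B = (4.983×10⁻²⁷)(5.64×10⁵)/((3.204×10⁻¹⁹)(0.0541)) ≈ 0.162 T.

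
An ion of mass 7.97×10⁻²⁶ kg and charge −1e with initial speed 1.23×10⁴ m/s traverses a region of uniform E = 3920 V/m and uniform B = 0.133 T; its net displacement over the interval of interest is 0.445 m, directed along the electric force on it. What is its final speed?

B does no work; ΔKE = |q|E d.
½mv_f² = ½mv₀² + |q|Ed = ½(7.97×10⁻²⁶)(1.23×10⁴)² + (1.602×10⁻¹⁹)(3920)(0.445) ≈ 6.029×10⁻¹⁸ J + 2.795×10⁻¹⁶ J ≈ 2.855×10⁻¹⁶ J.
v_f = √(2·2.855×10⁻¹⁶/7.97×10⁻²⁶) ≈ 8.46×10⁴ m/s.

v_f ≈ 8.46×10⁴ m/s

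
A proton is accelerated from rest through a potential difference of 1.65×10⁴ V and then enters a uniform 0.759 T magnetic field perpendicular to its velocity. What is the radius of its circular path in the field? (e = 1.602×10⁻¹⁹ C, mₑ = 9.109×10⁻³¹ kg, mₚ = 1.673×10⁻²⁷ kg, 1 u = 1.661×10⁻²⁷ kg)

Acceleration: |q|V = ½mv² ⇒ v = √(2|q|V/m) = √(2·1.602×10⁻¹⁹·1.65×10⁴/1.673×10⁻²⁷) ≈ 1.778×10⁶ m/s.
In the field: r = mv/(|q|B) = (1.673×10⁻²⁷)(1.778×10⁶)/((1.602×10⁻¹⁹)(0.759)) ≈ 0.0245 m.

r ≈ 0.0245 m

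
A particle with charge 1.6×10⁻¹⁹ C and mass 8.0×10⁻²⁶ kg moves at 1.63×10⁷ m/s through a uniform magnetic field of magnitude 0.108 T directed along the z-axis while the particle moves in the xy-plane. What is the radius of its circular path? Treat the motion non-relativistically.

The magnetic force provides the centripetal force: |q|vB = mv²/r.
r = mv/(|q|B) = (8.0×10⁻²⁶)(1.63×10⁷)/((1.6×10⁻¹⁹)(0.108)) ≈ 75.5 m.

r ≈ 75.5 m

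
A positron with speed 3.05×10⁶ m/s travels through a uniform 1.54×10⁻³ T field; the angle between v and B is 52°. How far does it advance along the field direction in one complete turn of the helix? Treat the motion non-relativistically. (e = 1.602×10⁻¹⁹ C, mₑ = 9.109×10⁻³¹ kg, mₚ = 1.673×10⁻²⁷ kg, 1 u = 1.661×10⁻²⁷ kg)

p ≈ 0.0436 m

v∥ = v cosθ = 3.05×10⁶·cos52° ≈ 1.878×10⁶ m/s.
T = 2πm/(|q|B) = 2π(9.109×10⁻³¹)/((1.602×10⁻¹⁹)(1.54×10⁻³)) ≈ 2.320×10⁻⁸ s.
pitch = v∥ T = (1.878×10⁶)(2.320×10⁻⁸) ≈ 0.0436 m.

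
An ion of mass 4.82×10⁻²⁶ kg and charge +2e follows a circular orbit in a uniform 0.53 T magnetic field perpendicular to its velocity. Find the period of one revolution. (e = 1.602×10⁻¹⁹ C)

The cyclotron period depends only on m, q, B: T = 2πm/(|q|B).
T = 2π(4.82×10⁻²⁶)/((3.204×10⁻¹⁹)(0.53)) ≈ 1.8×10⁻⁶ s.

T ≈ 1.8×10⁻⁶ s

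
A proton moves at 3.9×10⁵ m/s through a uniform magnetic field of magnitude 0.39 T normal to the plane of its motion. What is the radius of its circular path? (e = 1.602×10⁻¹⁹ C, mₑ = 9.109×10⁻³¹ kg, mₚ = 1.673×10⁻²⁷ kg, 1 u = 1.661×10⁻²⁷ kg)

The magnetic force provides the centripetal force: |q|vB = mv²/r.
r = mv/(|q|B) = (1.673×10⁻²⁷)(3.9×10⁵)/((1.602×10⁻¹⁹)(0.39)) ≈ 0.010 m.

r ≈ 0.010 m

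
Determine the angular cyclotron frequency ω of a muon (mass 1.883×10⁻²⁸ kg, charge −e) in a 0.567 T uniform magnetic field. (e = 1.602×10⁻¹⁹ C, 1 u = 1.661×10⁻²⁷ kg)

ω ≈ 4.82×10⁸ rad/s

ω = |q|B/m.
ω = (1.602×10⁻¹⁹)(0.567)/1.883×10⁻²⁸ ≈ 4.82×10⁸ rad/s.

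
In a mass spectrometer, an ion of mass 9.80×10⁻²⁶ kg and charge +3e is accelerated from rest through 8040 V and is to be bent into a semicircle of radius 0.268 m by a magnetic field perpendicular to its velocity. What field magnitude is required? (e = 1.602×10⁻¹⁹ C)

v = √(2|q|V/m) = √(2·4.806×10⁻¹⁹·8040/9.80×10⁻²⁶) ≈ 2.808×10⁵ m/s.
B = mv/(|q|r) = (9.80×10⁻²⁶)(2.808×10⁵)/((4.806×10⁻¹⁹)(0.268)) ≈ 0.214 T.

B ≈ 0.214 T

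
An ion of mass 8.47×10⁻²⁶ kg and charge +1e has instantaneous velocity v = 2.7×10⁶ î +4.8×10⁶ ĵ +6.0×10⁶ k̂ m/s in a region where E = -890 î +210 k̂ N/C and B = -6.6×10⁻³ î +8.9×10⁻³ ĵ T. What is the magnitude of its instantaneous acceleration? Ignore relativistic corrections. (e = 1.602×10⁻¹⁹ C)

|a| ≈ 1.65×10¹¹ m/s²

v×B = (-5.34×10⁴, -3.96×10⁴, 5.57×10⁴) N/C.
E + v×B = (-5.43×10⁴, -3.96×10⁴, 5.59×10⁴) N/C.
F = q(E + v×B) = (1.602×10⁻¹⁹ C)·(-5.43×10⁴, -3.96×10⁴, 5.59×10⁴) = (-8.70×10⁻¹⁵, -6.34×10⁻¹⁵, 8.96×10⁻¹⁵) N.
|a| = |F|/m = 1.401×10⁻¹⁴/8.47×10⁻²⁶ ≈ 1.65×10¹¹ m/s².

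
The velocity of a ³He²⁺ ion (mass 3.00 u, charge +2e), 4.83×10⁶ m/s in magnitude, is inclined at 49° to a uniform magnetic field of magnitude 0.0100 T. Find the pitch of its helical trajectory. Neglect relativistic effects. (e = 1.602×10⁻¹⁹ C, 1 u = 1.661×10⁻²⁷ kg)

v∥ = v cosθ = 4.83×10⁶·cos49° ≈ 3.169×10⁶ m/s.
T = 2πm/(|q|B) = 2π(4.983×10⁻²⁷)/((3.204×10⁻¹⁹)(0.0100)) ≈ 9.772×10⁻⁶ s.
pitch = v∥ T = (3.169×10⁶)(9.772×10⁻⁶) ≈ 31.0 m.

p ≈ 31.0 m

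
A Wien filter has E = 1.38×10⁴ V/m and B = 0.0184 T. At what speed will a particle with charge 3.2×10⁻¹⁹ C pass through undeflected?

For undeflected motion the electric and magnetic forces balance: qE = qvB.
v = E/B = 1.38×10⁴/0.0184 = 7.50×10⁵ m/s.

v = 7.50×10⁵ m/s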